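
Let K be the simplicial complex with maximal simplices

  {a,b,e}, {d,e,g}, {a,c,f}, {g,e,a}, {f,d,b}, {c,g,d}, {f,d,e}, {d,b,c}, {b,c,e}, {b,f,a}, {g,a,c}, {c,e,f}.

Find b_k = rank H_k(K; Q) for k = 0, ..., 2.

Order the vertices as a < b < c < d < e < f < g. Listing each simplex with vertices in this order, K has dimension 2 with simplices:

  0-simplices (7): a, b, c, d, e, f, g
  1-simplices (18): ab, ac, ae, af, ag, bc, bd, be, bf, cd, ce, cf, cg, de, df, dg, ef, eg
  2-simplices (12): abe, abf, acf, acg, aeg, bcd, bce, bdf, cdg, cef, def, deg

so the chain groups are C_0 ≅ Z^7, C_1 ≅ Z^18, C_2 ≅ Z^12.

∂_1: C_1 → C_0 is given by ∂[p,q] = [q] − [p]. For instance
  ∂ac = c − a.
This gives a 7×18 integer matrix of rank 6; reducing to Smith normal form yields diagonal entries (1,1,1,1,1,1).

Boundary ∂_2: C_2 → C_1 acts by ∂[p,q,r] = [q,r] − [p,r] + [p,q]. For instance
  ∂bcd = cd − bd + bc,
  ∂abe = be − ae + ab.
As a 18×12 matrix over Z this has rank 12, with invariant factors (1,1,1,1,1,1,1,1,1,1,1,2).

Reading off H_k = ker ∂_k / im ∂_{k+1}:

  H_0: rank C_0 − rank ∂_1 = 7 − 6 = 1, and the invariant factors of ∂_1 are all 1, so H_0 = Z.
  H_1: rank ker ∂_1 − rank ∂_2 = (18 − 6) − 12 = 0, and ∂_2 has invariant factor 2 > 1, so H_1 = Z/2.
  H_2: rank ker ∂_2 − rank ∂_3 = (12 − 12) − 0 = 0, and there is no ∂_3, so H_2 = 0.

As a check, the Euler characteristic is 7 − 18 + 12 = 1, which agrees with 1 − 0 + 0 = 1.

Hence the Betti numbers are b_0 = 1, b_1 = 0, b_2 = 0.

b_0 = 1, b_1 = 0, b_2 = 0.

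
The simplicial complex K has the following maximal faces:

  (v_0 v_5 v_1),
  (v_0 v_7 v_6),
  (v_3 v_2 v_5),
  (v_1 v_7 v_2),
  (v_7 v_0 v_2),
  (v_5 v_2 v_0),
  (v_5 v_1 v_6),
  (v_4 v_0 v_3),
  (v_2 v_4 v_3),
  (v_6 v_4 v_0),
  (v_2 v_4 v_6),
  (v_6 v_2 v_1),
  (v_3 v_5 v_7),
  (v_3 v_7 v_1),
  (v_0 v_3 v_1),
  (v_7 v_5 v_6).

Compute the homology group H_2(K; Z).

Take the total order v_0 < v_1 < v_2 < v_3 < v_4 < v_5 < v_6 < v_7 on the vertex set. Then K (dimension 2) consists of the simplices:

  0-simplices (8): [v_0], [v_1], [v_2], [v_3], [v_4], [v_5], [v_6], [v_7]
  1-simplices (24): (24 of them)
  2-simplices (16): (16 of them)

giving chain groups C_0 ≅ Z^8, C_1 ≅ Z^24, C_2 ≅ Z^16.

Boundary ∂_1: C_1 → C_0 sends each edge [p,q] (with p < q) to q − p. For instance
  ∂[v_1,v_6] = [v_6] − [v_1].
The resulting 8×24 matrix has rank 7, and its Smith normal form has invariant factors (1,1,1,1,1,1,1).

The boundary map ∂_2: C_2 → C_1 acts by ∂[p,q,r] = [q,r] − [p,r] + [p,q]. For instance
  ∂[v_2,v_3,v_5] = [v_3,v_5] − [v_2,v_5] + [v_2,v_3],
  ∂[v_3,v_5,v_7] = [v_5,v_7] − [v_3,v_7] + [v_3,v_5].
The resulting 24×16 matrix has rank 15, and its Smith normal form has invariant factors (1,1,1,1,1,1,1,1,1,1,1,1,1,1,1).

From H_k ≅ ker(∂_k) / im(∂_{k+1}) we obtain:

  H_2: rank ker ∂_2 − rank ∂_3 = (16 − 15) − 0 = 1, and there is no ∂_3, so H_2 = Z.

H_2 = Z.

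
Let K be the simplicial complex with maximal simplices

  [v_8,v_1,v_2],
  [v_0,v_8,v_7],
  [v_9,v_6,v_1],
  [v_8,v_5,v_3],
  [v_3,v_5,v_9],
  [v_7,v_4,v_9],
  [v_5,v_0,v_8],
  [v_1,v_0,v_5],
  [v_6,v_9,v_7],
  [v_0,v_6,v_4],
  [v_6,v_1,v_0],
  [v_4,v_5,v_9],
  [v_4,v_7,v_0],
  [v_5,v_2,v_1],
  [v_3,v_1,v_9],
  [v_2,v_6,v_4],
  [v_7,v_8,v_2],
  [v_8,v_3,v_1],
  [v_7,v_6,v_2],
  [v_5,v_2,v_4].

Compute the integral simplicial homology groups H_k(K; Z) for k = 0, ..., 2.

H_0 ≅ Z,  H_1 ≅ Z ⊕ Z_2,  H_2 = 0.

Fix the vertex order v_0 < v_1 < v_2 < v_3 < v_4 < v_5 < v_6 < v_7 < v_8 < v_9 and write every simplex with vertices in increasing order. Then dim K = 2 and the simplices of K are:

  0-simplices (10): [v_0], [v_1], [v_2], [v_3], [v_4], [v_5], [v_6], [v_7], [v_8], [v_9]
  1-simplices (30): (30 of them)
  2-simplices (20): (20 of them)

Hence C_0 ≅ Z^10, C_1 ≅ Z^30, C_2 ≅ Z^20.

The boundary map ∂_1: C_1 → C_0 is given by ∂[p,q] = [q] − [p].
As a 10×30 matrix over Z this has rank 9, with invariant factors (1,1,1,1,1,1,1,1,1).

The boundary map ∂_2: C_2 → C_1 maps a triangle to the signed sum of its edges. For instance
  ∂[v_1,v_3,v_9] = [v_3,v_9] − [v_1,v_9] + [v_1,v_3],
  ∂[v_2,v_4,v_5] = [v_4,v_5] − [v_2,v_5] + [v_2,v_4].
The resulting 30×20 matrix has rank 20, and its Smith normal form has invariant factors (1,1,1,1,1,1,1,1,1,1,1,1,1,1,1,1,1,1,1,2).

Computing H_k = (kernel of ∂_k) / (image of ∂_{k+1}):

  H_0: rank C_0 − rank ∂_1 = 10 − 9 = 1, and the invariant factors of ∂_1 are all 1, so H_0 ≅ Z.
  H_1: rank ker ∂_1 − rank ∂_2 = (30 − 9) − 20 = 1, and ∂_2 has invariant factor 2 > 1, so H_1 ≅ Z ⊕ Z_2.
  H_2: rank ker ∂_2 − rank ∂_3 = (20 − 20) − 0 = 0, and there is no ∂_3, so H_2 ≅ 0.

(K is a triangulation of the Klein bottle.)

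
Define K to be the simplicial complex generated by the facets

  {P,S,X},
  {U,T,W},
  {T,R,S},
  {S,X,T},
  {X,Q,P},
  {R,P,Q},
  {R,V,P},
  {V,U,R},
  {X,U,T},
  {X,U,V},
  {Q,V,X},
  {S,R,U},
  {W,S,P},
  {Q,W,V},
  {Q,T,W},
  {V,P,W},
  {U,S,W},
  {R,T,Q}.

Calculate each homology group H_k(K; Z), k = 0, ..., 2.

Take the total order P < Q < R < S < T < U < V < W < X on the vertex set. Then K (dimension 2) consists of the simplices:

  0-simplices (9): P, Q, R, S, T, U, V, W, X
  1-simplices (27): PQ, PR, PS, PV, PW, PX, QR, QT, QV, QW, QX, RS, RT, RU, RV, ST, SU, SW, SX, TU, TW, TX, UV, UW, UX, VW, VX
  2-simplices (18): PQR, PQX, PRV, PSW, PSX, PVW, QRT, QTW, QVW, QVX, RST, RSU, RUV, STX, SUW, TUW, TUX, UVX

giving chain groups C_0 ≅ Z^9, C_1 ≅ Z^27, C_2 ≅ Z^18.

The boundary map ∂_1: C_1 → C_0 is given by ∂[p,q] = [q] − [p].
The 9×27 boundary matrix has rank 8 and Smith normal form diag(1,1,1,1,1,1,1,1).

The boundary map ∂_2: C_2 → C_1 maps a triangle to the signed sum of its edges. For instance
  ∂PQX = QX − PX + PQ,
  ∂PSW = SW − PW + PS.
The resulting 27×18 matrix has rank 18, and its Smith normal form has invariant factors (1,1,1,1,1,1,1,1,1,1,1,1,1,1,1,1,1,2).

From H_k ≅ ker(∂_k) / im(∂_{k+1}) we obtain:

  H_0: rank C_0 − rank ∂_1 = 9 − 8 = 1, and the invariant factors of ∂_1 are all 1, so H_0 ≅ Z.
  H_1: rank ker ∂_1 − rank ∂_2 = (27 − 8) − 18 = 1, and ∂_2 has invariant factor 2 > 1, so H_1 ≅ Z ⊕ Z/2Z.
  H_2: rank ker ∂_2 − rank ∂_3 = (18 − 18) − 0 = 0, and there is no ∂_3, so H_2 ≅ 0.

H_0 = Z,  H_1 = Z ⊕ Z/2Z,  H_2 = 0.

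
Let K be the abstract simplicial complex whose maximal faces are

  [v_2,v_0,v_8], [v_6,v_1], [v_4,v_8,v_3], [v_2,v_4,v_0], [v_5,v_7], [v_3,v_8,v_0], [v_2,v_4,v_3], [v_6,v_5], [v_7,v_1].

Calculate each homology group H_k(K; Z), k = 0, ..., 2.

Take the total order v_0 < v_1 < v_2 < v_3 < v_4 < v_5 < v_6 < v_7 < v_8 on the vertex set. Then K (dimension 2) consists of the simplices:

  0-simplices (9): [v_0], [v_1], [v_2], [v_3], [v_4], [v_5], [v_6], [v_7], [v_8]
  1-simplices (14): [v_0,v_2], [v_0,v_3], [v_0,v_4], [v_0,v_8], [v_1,v_6], [v_1,v_7], [v_2,v_3], [v_2,v_4], [v_2,v_8], [v_3,v_4], [v_3,v_8], [v_4,v_8], [v_5,v_6], [v_5,v_7]
  2-simplices (5): [v_0,v_2,v_4], [v_0,v_2,v_8], [v_0,v_3,v_8], [v_2,v_3,v_4], [v_3,v_4,v_8]

so the chain groups are C_0 ≅ Z^9, C_1 ≅ Z^14, C_2 ≅ Z^5.

∂_1: C_1 → C_0 is given by ∂[p,q] = [q] − [p].
The resulting 9×14 matrix has rank 7, and its Smith normal form has invariant factors (1,1,1,1,1,1,1).

The boundary map ∂_2: C_2 → C_1 maps a triangle to the signed sum of its edges. For instance
  ∂[v_3,v_4,v_8] = [v_4,v_8] − [v_3,v_8] + [v_3,v_4],
  ∂[v_0,v_2,v_4] = [v_2,v_4] − [v_0,v_4] + [v_0,v_2].
As a 14×5 matrix over Z this has rank 5, with invariant factors (1,1,1,1,1).

Reading off H_k = ker ∂_k / im ∂_{k+1}:

  H_0: rank C_0 − rank ∂_1 = 9 − 7 = 2, and the invariant factors of ∂_1 are all 1, so H_0 = Z^2.
  H_1: rank ker ∂_1 − rank ∂_2 = (14 − 7) − 5 = 2, and the invariant factors of ∂_2 are all 1, so H_1 = Z^2.
  H_2: rank ker ∂_2 − rank ∂_3 = (5 − 5) − 0 = 0, and there is no ∂_3, so H_2 = 0.

H_0 = Z^2,  H_1 = Z^2,  H_2 = 0.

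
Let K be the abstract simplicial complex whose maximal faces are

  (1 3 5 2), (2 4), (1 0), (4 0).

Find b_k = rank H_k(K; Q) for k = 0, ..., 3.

Take the total order 0 < 1 < 2 < 3 < 4 < 5 on the vertex set. Then K (dimension 3) consists of the simplices:

  0-simplices (6): [0], [1], [2], [3], [4], [5]
  1-simplices (9): [0,1], [0,4], [1,2], [1,3], [1,5], [2,3], [2,4], [2,5], [3,5]
  2-simplices (4): [1,2,3], [1,2,5], [1,3,5], [2,3,5]
  3-simplices (1): [1,2,3,5]

so the chain groups are C_0 ≅ Z^6, C_1 ≅ Z^9, C_2 ≅ Z^4, C_3 ≅ Z^1.

∂_1: C_1 → C_0 is given by ∂[p,q] = [q] − [p].
The resulting 6×9 matrix has rank 5, and its Smith normal form has invariant factors (1,1,1,1,1).

The boundary map ∂_2: C_2 → C_1 sends each 2-simplex [p,q,r] to [q,r] − [p,r] + [p,q]. For instance
  ∂[1,2,5] = [2,5] − [1,5] + [1,2],
  ∂[1,3,5] = [3,5] − [1,5] + [1,3].
The 9×4 boundary matrix has rank 3 and Smith normal form diag(1,1,1).

Boundary ∂_3: C_3 → C_2 sends each 3-simplex σ to the alternating sum Σ_i (−1)^i (σ with its i-th vertex removed). For instance
  ∂[1,2,3,5] = [2,3,5] − [1,3,5] + [1,2,5] − [1,2,3].
The resulting 4×1 matrix has rank 1, and its Smith normal form has invariant factors (1).

Now H_k = ker ∂_k / im ∂_{k+1}, so:

  H_0: rank C_0 − rank ∂_1 = 6 − 5 = 1, and the invariant factors of ∂_1 are all 1, so H_0 ≅ Z.
  H_1: rank ker ∂_1 − rank ∂_2 = (9 − 5) − 3 = 1, and the invariant factors of ∂_2 are all 1, so H_1 ≅ Z.
  H_2: rank ker ∂_2 − rank ∂_3 = (4 − 3) − 1 = 0, and the invariant factors of ∂_3 are all 1, so H_2 ≅ 0.
  H_3: rank ker ∂_3 − rank ∂_4 = (1 − 1) − 0 = 0, and there is no ∂_4, so H_3 ≅ 0.

As a check, the Euler characteristic is 6 − 9 + 4 − 1 = 0, which agrees with 1 − 1 + 0 − 0 = 0.

Hence the Betti numbers are b_0 = 1, b_1 = 1, b_2 = 0, b_3 = 0.

b_0 = 1, b_1 = 1, b_2 = 0, b_3 = 0.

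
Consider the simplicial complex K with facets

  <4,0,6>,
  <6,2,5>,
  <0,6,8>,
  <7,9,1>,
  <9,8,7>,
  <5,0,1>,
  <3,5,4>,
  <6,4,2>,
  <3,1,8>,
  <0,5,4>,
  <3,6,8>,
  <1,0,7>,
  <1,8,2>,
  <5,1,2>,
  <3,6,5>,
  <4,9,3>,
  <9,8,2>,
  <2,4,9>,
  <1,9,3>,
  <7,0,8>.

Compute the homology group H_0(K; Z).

H_0 ≅ Z.

Order the vertices as 0 < 1 < 2 < 3 < 4 < 5 < 6 < 7 < 8 < 9. Listing each simplex with vertices in this order, K has dimension 2 with simplices:

  0-simplices (10): [0], [1], [2], [3], [4], [5], [6], [7], [8], [9]
  1-simplices (30): (30 of them)
  2-simplices (20): (20 of them)

so the chain groups are C_0 ≅ Z^10, C_1 ≅ Z^30, C_2 ≅ Z^20.

Boundary ∂_1: C_1 → C_0 is given by ∂[p,q] = [q] − [p].
This gives a 10×30 integer matrix of rank 9; reducing to Smith normal form yields diagonal entries (1,1,1,1,1,1,1,1,1).

∂_2: C_2 → C_1 acts by ∂[p,q,r] = [q,r] − [p,r] + [p,q]. For instance
  ∂[0,4,5] = [4,5] − [0,5] + [0,4],
  ∂[2,8,9] = [8,9] − [2,9] + [2,8].
The resulting 30×20 matrix has rank 20, and its Smith normal form has invariant factors (1,1,1,1,1,1,1,1,1,1,1,1,1,1,1,1,1,1,1,2).

From H_k ≅ ker(∂_k) / im(∂_{k+1}) we obtain:

  H_0: rank C_0 − rank ∂_1 = 10 − 9 = 1, and the invariant factors of ∂_1 are all 1, so H_0 = Z.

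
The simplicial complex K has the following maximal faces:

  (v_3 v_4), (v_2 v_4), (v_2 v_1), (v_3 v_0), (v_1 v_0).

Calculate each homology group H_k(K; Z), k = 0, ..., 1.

Take the total order v_0 < v_1 < v_2 < v_3 < v_4 on the vertex set. Then K (dimension 1) consists of the simplices:

  0-simplices (5): [v_0], [v_1], [v_2], [v_3], [v_4]
  1-simplices (5): [v_0,v_1], [v_0,v_3], [v_1,v_2], [v_2,v_4], [v_3,v_4]

Hence C_0 ≅ Z^5, C_1 ≅ Z^5.

∂_1: C_1 → C_0 sends each edge [p,q] (with p < q) to q − p.
This gives a 5×5 integer matrix of rank 4; reducing to Smith normal form yields diagonal entries (1,1,1,1).

From H_k ≅ ker(∂_k) / im(∂_{k+1}) we obtain:

  H_0: rank C_0 − rank ∂_1 = 5 − 4 = 1, and the invariant factors of ∂_1 are all 1, so H_0 = Z.
  H_1: rank ker ∂_1 − rank ∂_2 = (5 − 4) − 0 = 1, and there is no ∂_2, so H_1 = Z.

As a check, the Euler characteristic is 5 − 5 = 0, which agrees with 1 − 1 = 0.

H_0 = Z,  H_1 = Z.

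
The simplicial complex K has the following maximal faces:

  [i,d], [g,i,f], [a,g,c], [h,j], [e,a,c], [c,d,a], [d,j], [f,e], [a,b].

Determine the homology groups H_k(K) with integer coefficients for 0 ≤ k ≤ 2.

H_0 = Z,  H_1 = Z^2,  H_2 = 0.

Take the total order a < b < c < d < e < f < g < h < i < j on the vertex set. Then K (dimension 2) consists of the simplices:

  0-simplices (10): a, b, c, d, e, f, g, h, i, j
  1-simplices (15): ab, ac, ad, ae, ag, cd, ce, cg, di, dj, ef, fg, fi, gi, hj
  2-simplices (4): acd, ace, acg, fgi

Hence C_0 ≅ Z^10, C_1 ≅ Z^15, C_2 ≅ Z^4.

Boundary ∂_1: C_1 → C_0 maps an edge to its endpoints' difference, ∂[p,q] = q − p. For instance
  ∂ce = e − c.
This gives a 10×15 integer matrix of rank 9; reducing to Smith normal form yields diagonal entries (1,1,1,1,1,1,1,1,1).

∂_2: C_2 → C_1 maps a triangle to the signed sum of its edges. For instance
  ∂fgi = gi − fi + fg,
  ∂ace = ce − ae + ac.
The 15×4 boundary matrix has rank 4 and Smith normal form diag(1,1,1,1).

From H_k ≅ ker(∂_k) / im(∂_{k+1}) we obtain:

  H_0: rank C_0 − rank ∂_1 = 10 − 9 = 1, and the invariant factors of ∂_1 are all 1, so H_0 ≅ Z.
  H_1: rank ker ∂_1 − rank ∂_2 = (15 − 9) − 4 = 2, and the invariant factors of ∂_2 are all 1, so H_1 ≅ Z^2.
  H_2: rank ker ∂_2 − rank ∂_3 = (4 − 4) − 0 = 0, and there is no ∂_3, so H_2 ≅ 0.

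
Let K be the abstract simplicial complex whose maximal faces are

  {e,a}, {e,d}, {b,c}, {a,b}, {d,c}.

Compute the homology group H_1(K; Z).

H_1 ≅ Z.

Take the total order a < b < c < d < e on the vertex set. Then K (dimension 1) consists of the simplices:

  0-simplices (5): a, b, c, d, e
  1-simplices (5): ab, ae, bc, cd, de

Hence C_0 ≅ Z^5, C_1 ≅ Z^5.

∂_1: C_1 → C_0 maps an edge to its endpoints' difference, ∂[p,q] = q − p. For instance
  ∂de = e − d.
The 5×5 boundary matrix has rank 4 and Smith normal form diag(1,1,1,1).

From H_k ≅ ker(∂_k) / im(∂_{k+1}) we obtain:

  H_1: rank ker ∂_1 − rank ∂_2 = (5 − 4) − 0 = 1, and there is no ∂_2, so H_1 = Z.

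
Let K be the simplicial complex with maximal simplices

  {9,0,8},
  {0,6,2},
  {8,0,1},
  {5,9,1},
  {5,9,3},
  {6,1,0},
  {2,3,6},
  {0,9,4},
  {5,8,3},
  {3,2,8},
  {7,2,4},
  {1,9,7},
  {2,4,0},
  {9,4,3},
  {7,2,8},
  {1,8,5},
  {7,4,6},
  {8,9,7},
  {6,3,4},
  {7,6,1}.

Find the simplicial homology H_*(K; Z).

H_0 = Z,  H_1 = Z × Z/2,  H_2 = 0.

Order the vertices as 0 < 1 < 2 < 3 < 4 < 5 < 6 < 7 < 8 < 9. Listing each simplex with vertices in this order, K has dimension 2 with simplices:

  0-simplices (10): [0], [1], [2], [3], [4], [5], [6], [7], [8], [9]
  1-simplices (30): (30 of them)
  2-simplices (20): (20 of them)

Hence C_0 ≅ Z^10, C_1 ≅ Z^30, C_2 ≅ Z^20.

Boundary ∂_1: C_1 → C_0 is given by ∂[p,q] = [q] − [p]. For instance
  ∂[1,7] = [7] − [1].
The resulting 10×30 matrix has rank 9, and its Smith normal form has invariant factors (1,1,1,1,1,1,1,1,1).

Boundary ∂_2: C_2 → C_1 maps a triangle to the signed sum of its edges. For instance
  ∂[3,4,9] = [4,9] − [3,9] + [3,4],
  ∂[1,5,9] = [5,9] − [1,9] + [1,5].
The resulting 30×20 matrix has rank 20, and its Smith normal form has invariant factors (1,1,1,1,1,1,1,1,1,1,1,1,1,1,1,1,1,1,1,2).

Computing H_k = (kernel of ∂_k) / (image of ∂_{k+1}):

  H_0: rank C_0 − rank ∂_1 = 10 − 9 = 1, and the invariant factors of ∂_1 are all 1, so H_0 = Z.
  H_1: rank ker ∂_1 − rank ∂_2 = (30 − 9) − 20 = 1, and ∂_2 has invariant factor 2 > 1, so H_1 = Z × Z/2.
  H_2: rank ker ∂_2 − rank ∂_3 = (20 − 20) − 0 = 0, and there is no ∂_3, so H_2 = 0.

(K is a triangulation of the Klein bottle.)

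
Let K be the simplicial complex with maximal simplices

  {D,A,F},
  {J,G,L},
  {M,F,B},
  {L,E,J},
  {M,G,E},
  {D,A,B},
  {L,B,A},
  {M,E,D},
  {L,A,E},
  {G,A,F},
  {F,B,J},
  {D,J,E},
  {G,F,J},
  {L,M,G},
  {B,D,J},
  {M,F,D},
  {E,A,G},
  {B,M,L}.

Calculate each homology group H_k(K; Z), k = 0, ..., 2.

H_0 = Z,  H_1 = Z ⊕ Z_2,  H_2 = 0.

K has 9 vertices, 27 edges, 18 triangles.
rank ∂_0 = 0, rank ∂_1 = 8 ⇒ b_0 = 9 − 0 − 8 = 1; all invariant factors of ∂_1 are 1 so no torsion. So H_0 = Z.
rank ∂_1 = 8, rank ∂_2 = 18 ⇒ b_1 = 27 − 8 − 18 = 1; ∂_2 has invariant factor(s) [2] giving torsion. So H_1 = Z ⊕ Z_2.
rank ∂_2 = 18, rank ∂_3 = 0 ⇒ b_2 = 18 − 18 − 0 = 0. So H_2 = 0.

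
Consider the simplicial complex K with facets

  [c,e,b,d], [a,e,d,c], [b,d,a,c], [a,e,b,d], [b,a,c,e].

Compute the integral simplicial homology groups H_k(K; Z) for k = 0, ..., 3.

H_0 = Z,  H_1 = 0,  H_2 = 0,  H_3 = Z.

Fix the vertex order a < b < c < d < e and write every simplex with vertices in increasing order. Then dim K = 3 and the simplices of K are:

  0-simplices (5): a, b, c, d, e
  1-simplices (10): ab, ac, ad, ae, bc, bd, be, cd, ce, de
  2-simplices (10): abc, abd, abe, acd, ace, ade, bcd, bce, bde, cde
  3-simplices (5): abcd, abce, abde, acde, bcde

Hence C_0 ≅ Z^5, C_1 ≅ Z^10, C_2 ≅ Z^10, C_3 ≅ Z^5.

Boundary ∂_1: C_1 → C_0 maps an edge to its endpoints' difference, ∂[p,q] = q − p.
This gives a 5×10 integer matrix of rank 4; reducing to Smith normal form yields diagonal entries (1,1,1,1).

Boundary ∂_2: C_2 → C_1 maps a triangle to the signed sum of its edges. For instance
  ∂bcd = cd − bd + bc,
  ∂abd = bd − ad + ab.
The resulting 10×10 matrix has rank 6, and its Smith normal form has invariant factors (1,1,1,1,1,1).

∂_3: C_3 → C_2 sends each 3-simplex σ to the alternating sum Σ_i (−1)^i (σ with its i-th vertex removed). For instance
  ∂bcde = cde − bde + bce − bcd,
  ∂abde = bde − ade + abe − abd.
This gives a 10×5 integer matrix of rank 4; reducing to Smith normal form yields diagonal entries (1,1,1,1).

Computing H_k = (kernel of ∂_k) / (image of ∂_{k+1}):

  H_0: rank C_0 − rank ∂_1 = 5 − 4 = 1, and the invariant factors of ∂_1 are all 1, so H_0 = Z.
  H_1: rank ker ∂_1 − rank ∂_2 = (10 − 4) − 6 = 0, and the invariant factors of ∂_2 are all 1, so H_1 = 0.
  H_2: rank ker ∂_2 − rank ∂_3 = (10 − 6) − 4 = 0, and the invariant factors of ∂_3 are all 1, so H_2 = 0.
  H_3: rank ker ∂_3 − rank ∂_4 = (5 − 4) − 0 = 1, and there is no ∂_4, so H_3 = Z.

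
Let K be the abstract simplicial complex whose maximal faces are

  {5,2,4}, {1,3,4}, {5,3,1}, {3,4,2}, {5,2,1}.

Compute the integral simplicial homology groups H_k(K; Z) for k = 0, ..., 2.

Take the total order 1 < 2 < 3 < 4 < 5 on the vertex set. Then K (dimension 2) consists of the simplices:

  0-simplices (5): [1], [2], [3], [4], [5]
  1-simplices (10): [1,2], [1,3], [1,4], [1,5], [2,3], [2,4], [2,5], [3,4], [3,5], [4,5]
  2-simplices (5): [1,2,5], [1,3,4], [1,3,5], [2,3,4], [2,4,5]

so the chain groups are C_0 ≅ Z^5, C_1 ≅ Z^10, C_2 ≅ Z^5.

Boundary ∂_1: C_1 → C_0 is given by ∂[p,q] = [q] − [p].
As a 5×10 matrix over Z this has rank 4, with invariant factors (1,1,1,1).

Boundary ∂_2: C_2 → C_1 maps a triangle to the signed sum of its edges. For instance
  ∂[1,2,5] = [2,5] − [1,5] + [1,2],
  ∂[2,3,4] = [3,4] − [2,4] + [2,3].
The resulting 10×5 matrix has rank 5, and its Smith normal form has invariant factors (1,1,1,1,1).

Reading off H_k = ker ∂_k / im ∂_{k+1}:

  H_0: rank C_0 − rank ∂_1 = 5 − 4 = 1, and the invariant factors of ∂_1 are all 1, so H_0 = Z.
  H_1: rank ker ∂_1 − rank ∂_2 = (10 − 4) − 5 = 1, and the invariant factors of ∂_2 are all 1, so H_1 = Z.
  H_2: rank ker ∂_2 − rank ∂_3 = (5 − 5) − 0 = 0, and there is no ∂_3, so H_2 = 0.

H_0 ≅ Z,  H_1 ≅ Z,  H_2 = 0.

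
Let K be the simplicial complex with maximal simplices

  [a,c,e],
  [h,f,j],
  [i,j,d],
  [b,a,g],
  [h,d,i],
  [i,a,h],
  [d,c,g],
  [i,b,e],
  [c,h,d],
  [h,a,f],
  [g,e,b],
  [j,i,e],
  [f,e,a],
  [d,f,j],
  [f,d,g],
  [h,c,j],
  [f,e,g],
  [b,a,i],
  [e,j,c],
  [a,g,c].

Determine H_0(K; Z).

H_0 ≅ Z.

Take the total order a < b < c < d < e < f < g < h < i < j on the vertex set. Then K (dimension 2) consists of the simplices:

  0-simplices (10): a, b, c, d, e, f, g, h, i, j
  1-simplices (30): ab, ac, ae, af, ag, ah, ai, be, bg, bi, cd, ce, cg, ch, cj, df, dg, dh, di, dj, ef, eg, ei, ej, fg, fh, fj, hi, hj, ij
  2-simplices (20): abg, abi, ace, acg, aef, afh, ahi, beg, bei, cdg, cdh, cej, chj, dfg, dfj, dhi, dij, efg, eij, fhj

Hence C_0 ≅ Z^10, C_1 ≅ Z^30, C_2 ≅ Z^20.

The boundary map ∂_1: C_1 → C_0 is given by ∂[p,q] = [q] − [p]. For instance
  ∂fj = j − f.
As a 10×30 matrix over Z this has rank 9, with invariant factors (1,1,1,1,1,1,1,1,1).

∂_2: C_2 → C_1 maps a triangle to the signed sum of its edges. For instance
  ∂ahi = hi − ai + ah,
  ∂afh = fh − ah + af.
As a 30×20 matrix over Z this has rank 20, with invariant factors (1,1,1,1,1,1,1,1,1,1,1,1,1,1,1,1,1,1,1,2).

Now H_k = ker ∂_k / im ∂_{k+1}, so:

  H_0: rank C_0 − rank ∂_1 = 10 − 9 = 1, and the invariant factors of ∂_1 are all 1, so H_0 ≅ Z.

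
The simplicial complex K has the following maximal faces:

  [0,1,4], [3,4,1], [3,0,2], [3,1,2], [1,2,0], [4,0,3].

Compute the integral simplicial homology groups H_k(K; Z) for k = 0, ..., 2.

Take the total order 0 < 1 < 2 < 3 < 4 on the vertex set. Then K (dimension 2) consists of the simplices:

  0-simplices (5): [0], [1], [2], [3], [4]
  1-simplices (9): [0,1], [0,2], [0,3], [0,4], [1,2], [1,3], [1,4], [2,3], [3,4]
  2-simplices (6): [0,1,2], [0,1,4], [0,2,3], [0,3,4], [1,2,3], [1,3,4]

Hence C_0 ≅ Z^5, C_1 ≅ Z^9, C_2 ≅ Z^6.

Boundary ∂_1: C_1 → C_0 sends each edge [p,q] (with p < q) to q − p. For instance
  ∂[0,2] = [2] − [0].
The 5×9 boundary matrix has rank 4 and Smith normal form diag(1,1,1,1).

∂_2: C_2 → C_1 acts by ∂[p,q,r] = [q,r] − [p,r] + [p,q]. For instance
  ∂[0,2,3] = [2,3] − [0,3] + [0,2],
  ∂[0,1,2] = [1,2] − [0,2] + [0,1].
The resulting 9×6 matrix has rank 5, and its Smith normal form has invariant factors (1,1,1,1,1).

Computing H_k = (kernel of ∂_k) / (image of ∂_{k+1}):

  H_0: rank C_0 − rank ∂_1 = 5 − 4 = 1, and the invariant factors of ∂_1 are all 1, so H_0 ≅ Z.
  H_1: rank ker ∂_1 − rank ∂_2 = (9 − 4) − 5 = 0, and the invariant factors of ∂_2 are all 1, so H_1 ≅ 0.
  H_2: rank ker ∂_2 − rank ∂_3 = (6 − 5) − 0 = 1, and there is no ∂_3, so H_2 ≅ Z.

As a check, the Euler characteristic is 5 − 9 + 6 = 2, which agrees with 1 − 0 + 1 = 2.

H_0 = Z,  H_1 = 0,  H_2 = Z.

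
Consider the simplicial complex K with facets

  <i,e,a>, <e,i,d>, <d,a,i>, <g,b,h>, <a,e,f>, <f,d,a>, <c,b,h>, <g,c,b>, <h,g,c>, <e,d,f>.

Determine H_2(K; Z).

Fix the vertex order a < b < c < d < e < f < g < h < i and write every simplex with vertices in increasing order. Then dim K = 2 and the simplices of K are:

  0-simplices (9): a, b, c, d, e, f, g, h, i
  1-simplices (15): ad, ae, af, ai, bc, bg, bh, cg, ch, de, df, di, ef, ei, gh
  2-simplices (10): adf, adi, aef, aei, bcg, bch, bgh, cgh, def, dei

so the chain groups are C_0 ≅ Z^9, C_1 ≅ Z^15, C_2 ≅ Z^10.

The boundary map ∂_1: C_1 → C_0 sends each edge [p,q] (with p < q) to q − p. For instance
  ∂ei = i − e.
This gives a 9×15 integer matrix of rank 7; reducing to Smith normal form yields diagonal entries (1,1,1,1,1,1,1).

Boundary ∂_2: C_2 → C_1 sends each 2-simplex [p,q,r] to [q,r] − [p,r] + [p,q]. For instance
  ∂aef = ef − af + ae,
  ∂adi = di − ai + ad.
The 15×10 boundary matrix has rank 8 and Smith normal form diag(1,1,1,1,1,1,1,1).

From H_k ≅ ker(∂_k) / im(∂_{k+1}) we obtain:

  H_2: rank ker ∂_2 − rank ∂_3 = (10 − 8) − 0 = 2, and there is no ∂_3, so H_2 ≅ Z^2.

H_2 ≅ Z^2.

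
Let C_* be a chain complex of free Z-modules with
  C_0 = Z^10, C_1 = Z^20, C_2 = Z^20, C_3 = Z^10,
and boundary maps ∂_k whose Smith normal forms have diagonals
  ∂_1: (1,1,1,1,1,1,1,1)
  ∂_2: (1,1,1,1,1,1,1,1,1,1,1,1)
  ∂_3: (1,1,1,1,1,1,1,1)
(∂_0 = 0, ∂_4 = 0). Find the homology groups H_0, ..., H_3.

H_0 = Z^2,  H_1 = 0,  H_2 = 0,  H_3 = Z^2.

H_0: b_0 = 10 − 0 − 8 = 2; torsion from ∂_1 factors > 1: none. So H_0 = Z^2.
H_1: b_1 = 20 − 8 − 12 = 0; torsion from ∂_2 factors > 1: none. So H_1 = 0.
H_2: b_2 = 20 − 12 − 8 = 0; torsion from ∂_3 factors > 1: none. So H_2 = 0.
H_3: b_3 = 10 − 8 − 0 = 2; torsion from ∂_4 factors > 1: none. So H_3 = Z^2.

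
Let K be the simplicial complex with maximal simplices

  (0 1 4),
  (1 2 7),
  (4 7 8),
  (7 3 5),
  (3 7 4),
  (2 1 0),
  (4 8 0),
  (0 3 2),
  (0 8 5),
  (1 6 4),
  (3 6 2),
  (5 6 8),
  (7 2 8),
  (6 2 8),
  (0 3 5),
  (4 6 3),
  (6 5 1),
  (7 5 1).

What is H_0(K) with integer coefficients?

H_0 ≅ Z.

We work with the vertex ordering 0 < 1 < 2 < 3 < 4 < 5 < 6 < 7 < 8. The simplices of K, each written with vertices in increasing order, are:

  0-simplices (9): [0], [1], [2], [3], [4], [5], [6], [7], [8]
  1-simplices (27): (27 of them)
  2-simplices (18): [0,1,2], [0,1,4], [0,2,3], [0,3,5], [0,4,8], [0,5,8], [1,2,7], [1,4,6], [1,5,6], [1,5,7], [2,3,6], [2,6,8], [2,7,8], [3,4,6], [3,4,7], [3,5,7], [4,7,8], [5,6,8]

Hence C_0 ≅ Z^9, C_1 ≅ Z^27, C_2 ≅ Z^18.

∂_1: C_1 → C_0 is given by ∂[p,q] = [q] − [p].
This gives a 9×27 integer matrix of rank 8; reducing to Smith normal form yields diagonal entries (1,1,1,1,1,1,1,1).

∂_2: C_2 → C_1 acts by ∂[p,q,r] = [q,r] − [p,r] + [p,q]. For instance
  ∂[0,1,4] = [1,4] − [0,4] + [0,1],
  ∂[2,3,6] = [3,6] − [2,6] + [2,3].
This gives a 27×18 integer matrix of rank 17; reducing to Smith normal form yields diagonal entries (1,1,1,1,1,1,1,1,1,1,1,1,1,1,1,1,1).

Reading off H_k = ker ∂_k / im ∂_{k+1}:

  H_0: rank C_0 − rank ∂_1 = 9 − 8 = 1, and the invariant factors of ∂_1 are all 1, so H_0 ≅ Z.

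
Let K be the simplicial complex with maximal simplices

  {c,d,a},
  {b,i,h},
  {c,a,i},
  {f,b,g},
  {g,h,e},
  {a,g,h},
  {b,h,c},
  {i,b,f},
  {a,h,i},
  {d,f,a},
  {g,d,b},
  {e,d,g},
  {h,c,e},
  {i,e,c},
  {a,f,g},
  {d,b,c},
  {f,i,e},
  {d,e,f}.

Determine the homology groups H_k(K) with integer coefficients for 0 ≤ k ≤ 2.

H_0 ≅ Z,  H_1 ≅ Z ⊕ Z_2,  H_2 = 0.

Order the vertices as a < b < c < d < e < f < g < h < i. Listing each simplex with vertices in this order, K has dimension 2 with simplices:

  0-simplices (9): a, b, c, d, e, f, g, h, i
  1-simplices (27): ac, ad, af, ag, ah, ai, bc, bd, bf, bg, bh, bi, cd, ce, ch, ci, de, df, dg, ef, eg, eh, ei, fg, fi, gh, hi
  2-simplices (18): acd, aci, adf, afg, agh, ahi, bcd, bch, bdg, bfg, bfi, bhi, ceh, cei, def, deg, efi, egh

Hence C_0 ≅ Z^9, C_1 ≅ Z^27, C_2 ≅ Z^18.

∂_1: C_1 → C_0 is given by ∂[p,q] = [q] − [p]. For instance
  ∂eg = g − e.
As a 9×27 matrix over Z this has rank 8, with invariant factors (1,1,1,1,1,1,1,1).

∂_2: C_2 → C_1 sends each 2-simplex [p,q,r] to [q,r] − [p,r] + [p,q]. For instance
  ∂ceh = eh − ch + ce,
  ∂ahi = hi − ai + ah.
As a 27×18 matrix over Z this has rank 18, with invariant factors (1,1,1,1,1,1,1,1,1,1,1,1,1,1,1,1,1,2).

Computing H_k = (kernel of ∂_k) / (image of ∂_{k+1}):

  H_0: rank C_0 − rank ∂_1 = 9 − 8 = 1, and the invariant factors of ∂_1 are all 1, so H_0 ≅ Z.
  H_1: rank ker ∂_1 − rank ∂_2 = (27 − 8) − 18 = 1, and ∂_2 has invariant factor 2 > 1, so H_1 ≅ Z ⊕ Z_2.
  H_2: rank ker ∂_2 − rank ∂_3 = (18 − 18) − 0 = 0, and there is no ∂_3, so H_2 ≅ 0.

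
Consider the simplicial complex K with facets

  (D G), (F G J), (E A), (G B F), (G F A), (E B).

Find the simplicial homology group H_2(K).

We work with the vertex ordering A < B < D < E < F < G < J. The simplices of K, each written with vertices in increasing order, are:

  0-simplices (7): A, B, D, E, F, G, J
  1-simplices (10): AE, AF, AG, BE, BF, BG, DG, FG, FJ, GJ
  2-simplices (3): AFG, BFG, FGJ

so the chain groups are C_0 ≅ Z^7, C_1 ≅ Z^10, C_2 ≅ Z^3.

∂_1: C_1 → C_0 is given by ∂[p,q] = [q] − [p]. For instance
  ∂AF = F − A.
This gives a 7×10 integer matrix of rank 6; reducing to Smith normal form yields diagonal entries (1,1,1,1,1,1).

Boundary ∂_2: C_2 → C_1 maps a triangle to the signed sum of its edges. For instance
  ∂BFG = FG − BG + BF,
  ∂FGJ = GJ − FJ + FG.
The 10×3 boundary matrix has rank 3 and Smith normal form diag(1,1,1).

From H_k ≅ ker(∂_k) / im(∂_{k+1}) we obtain:

  H_2: rank ker ∂_2 − rank ∂_3 = (3 − 3) − 0 = 0, and there is no ∂_3, so H_2 = 0.

H_2 ≅ 0.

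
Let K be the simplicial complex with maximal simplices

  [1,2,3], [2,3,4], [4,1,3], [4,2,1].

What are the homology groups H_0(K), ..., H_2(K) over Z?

We work with the vertex ordering 1 < 2 < 3 < 4. The simplices of K, each written with vertices in increasing order, are:

  0-simplices (4): [1], [2], [3], [4]
  1-simplices (6): [1,2], [1,3], [1,4], [2,3], [2,4], [3,4]
  2-simplices (4): [1,2,3], [1,2,4], [1,3,4], [2,3,4]

giving chain groups C_0 ≅ Z^4, C_1 ≅ Z^6, C_2 ≅ Z^4.

Boundary ∂_1: C_1 → C_0 is given by ∂[p,q] = [q] − [p]. For instance
  ∂[2,3] = [3] − [2].
The 4×6 boundary matrix has rank 3 and Smith normal form diag(1,1,1).

∂_2: C_2 → C_1 acts by ∂[p,q,r] = [q,r] − [p,r] + [p,q]. For instance
  ∂[1,2,3] = [2,3] − [1,3] + [1,2],
  ∂[1,2,4] = [2,4] − [1,4] + [1,2].
The resulting 6×4 matrix has rank 3, and its Smith normal form has invariant factors (1,1,1).

Computing H_k = (kernel of ∂_k) / (image of ∂_{k+1}):

  H_0: rank C_0 − rank ∂_1 = 4 − 3 = 1, and the invariant factors of ∂_1 are all 1, so H_0 = Z.
  H_1: rank ker ∂_1 − rank ∂_2 = (6 − 3) − 3 = 0, and the invariant factors of ∂_2 are all 1, so H_1 = 0.
  H_2: rank ker ∂_2 − rank ∂_3 = (4 − 3) − 0 = 1, and there is no ∂_3, so H_2 = Z.

As a check, the Euler characteristic is 4 − 6 + 4 = 2, which agrees with 1 − 0 + 1 = 2.
(K is a triangulation of the 2-sphere S^2.)

H_0 = Z,  H_1 = 0,  H_2 = Z.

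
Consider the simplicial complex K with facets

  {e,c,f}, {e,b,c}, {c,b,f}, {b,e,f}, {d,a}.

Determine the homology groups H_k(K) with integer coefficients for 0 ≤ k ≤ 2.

Take the total order a < b < c < d < e < f on the vertex set. Then K (dimension 2) consists of the simplices:

  0-simplices (6): a, b, c, d, e, f
  1-simplices (7): ad, bc, be, bf, ce, cf, ef
  2-simplices (4): bce, bcf, bef, cef

Hence C_0 ≅ Z^6, C_1 ≅ Z^7, C_2 ≅ Z^4.

The boundary map ∂_1: C_1 → C_0 is given by ∂[p,q] = [q] − [p].
As a 6×7 matrix over Z this has rank 4, with invariant factors (1,1,1,1).

Boundary ∂_2: C_2 → C_1 maps a triangle to the signed sum of its edges. For instance
  ∂bef = ef − bf + be,
  ∂bcf = cf − bf + bc.
This gives a 7×4 integer matrix of rank 3; reducing to Smith normal form yields diagonal entries (1,1,1).

Reading off H_k = ker ∂_k / im ∂_{k+1}:

  H_0: rank C_0 − rank ∂_1 = 6 − 4 = 2, and the invariant factors of ∂_1 are all 1, so H_0 = Z^2.
  H_1: rank ker ∂_1 − rank ∂_2 = (7 − 4) − 3 = 0, and the invariant factors of ∂_2 are all 1, so H_1 = 0.
  H_2: rank ker ∂_2 − rank ∂_3 = (4 − 3) − 0 = 1, and there is no ∂_3, so H_2 = Z.

(K is a triangulation of the disjoint union of the 2-sphere S^2 and the 1-simplex.)

H_0 ≅ Z^2,  H_1 = 0,  H_2 ≅ Z.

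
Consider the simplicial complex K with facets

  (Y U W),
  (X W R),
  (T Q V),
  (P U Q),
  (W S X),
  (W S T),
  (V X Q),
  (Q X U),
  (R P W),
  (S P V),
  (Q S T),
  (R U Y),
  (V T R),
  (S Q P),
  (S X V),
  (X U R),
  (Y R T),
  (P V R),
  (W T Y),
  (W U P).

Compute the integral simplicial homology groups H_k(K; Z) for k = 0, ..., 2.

We work with the vertex ordering P < Q < R < S < T < U < V < W < X < Y. The simplices of K, each written with vertices in increasing order, are:

  0-simplices (10): P, Q, R, S, T, U, V, W, X, Y
  1-simplices (30): PQ, PR, PS, PU, PV, PW, QS, QT, QU, QV, QX, RT, RU, RV, RW, RX, RY, ST, SV, SW, SX, TV, TW, TY, UW, UX, UY, VX, WX, WY
  2-simplices (20): PQS, PQU, PRV, PRW, PSV, PUW, QST, QTV, QUX, QVX, RTV, RTY, RUX, RUY, RWX, STW, SVX, SWX, TWY, UWY

giving chain groups C_0 ≅ Z^10, C_1 ≅ Z^30, C_2 ≅ Z^20.

The boundary map ∂_1: C_1 → C_0 maps an edge to its endpoints' difference, ∂[p,q] = q − p. For instance
  ∂QX = X − Q.
This gives a 10×30 integer matrix of rank 9; reducing to Smith normal form yields diagonal entries (1,1,1,1,1,1,1,1,1).

Boundary ∂_2: C_2 → C_1 maps a triangle to the signed sum of its edges. For instance
  ∂TWY = WY − TY + TW,
  ∂UWY = WY − UY + UW.
The 30×20 boundary matrix has rank 20 and Smith normal form diag(1,1,1,1,1,1,1,1,1,1,1,1,1,1,1,1,1,1,1,2).

Computing H_k = (kernel of ∂_k) / (image of ∂_{k+1}):

  H_0: rank C_0 − rank ∂_1 = 10 − 9 = 1, and the invariant factors of ∂_1 are all 1, so H_0 = Z.
  H_1: rank ker ∂_1 − rank ∂_2 = (30 − 9) − 20 = 1, and ∂_2 has invariant factor 2 > 1, so H_1 = Z ⊕ Z/2Z.
  H_2: rank ker ∂_2 − rank ∂_3 = (20 − 20) − 0 = 0, and there is no ∂_3, so H_2 = 0.

H_0 ≅ Z,  H_1 ≅ Z ⊕ Z/2Z,  H_2 = 0.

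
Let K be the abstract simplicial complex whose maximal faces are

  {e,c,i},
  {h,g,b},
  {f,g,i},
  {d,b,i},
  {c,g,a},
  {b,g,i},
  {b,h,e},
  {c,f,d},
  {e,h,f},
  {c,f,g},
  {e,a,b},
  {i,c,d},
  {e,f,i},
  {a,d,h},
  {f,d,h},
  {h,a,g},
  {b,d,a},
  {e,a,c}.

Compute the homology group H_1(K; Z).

Fix the vertex order a < b < c < d < e < f < g < h < i and write every simplex with vertices in increasing order. Then dim K = 2 and the simplices of K are:

  0-simplices (9): a, b, c, d, e, f, g, h, i
  1-simplices (27): ab, ac, ad, ae, ag, ah, bd, be, bg, bh, bi, cd, ce, cf, cg, ci, df, dh, di, ef, eh, ei, fg, fh, fi, gh, gi
  2-simplices (18): abd, abe, ace, acg, adh, agh, bdi, beh, bgh, bgi, cdf, cdi, cei, cfg, dfh, efh, efi, fgi

Hence C_0 ≅ Z^9, C_1 ≅ Z^27, C_2 ≅ Z^18.

The boundary map ∂_1: C_1 → C_0 sends each edge [p,q] (with p < q) to q − p. For instance
  ∂ag = g − a.
This gives a 9×27 integer matrix of rank 8; reducing to Smith normal form yields diagonal entries (1,1,1,1,1,1,1,1).

∂_2: C_2 → C_1 maps a triangle to the signed sum of its edges. For instance
  ∂fgi = gi − fi + fg,
  ∂bdi = di − bi + bd.
The 27×18 boundary matrix has rank 18 and Smith normal form diag(1,1,1,1,1,1,1,1,1,1,1,1,1,1,1,1,1,2).

From H_k ≅ ker(∂_k) / im(∂_{k+1}) we obtain:

  H_1: rank ker ∂_1 − rank ∂_2 = (27 − 8) − 18 = 1, and ∂_2 has invariant factor 2 > 1, so H_1 ≅ Z ⊕ Z/2Z.

H_1 ≅ Z ⊕ Z/2Z.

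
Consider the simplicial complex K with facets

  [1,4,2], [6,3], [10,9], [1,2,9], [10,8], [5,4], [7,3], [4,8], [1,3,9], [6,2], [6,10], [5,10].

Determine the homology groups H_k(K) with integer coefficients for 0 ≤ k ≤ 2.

Take the total order 1 < 2 < 3 < 4 < 5 < 6 < 7 < 8 < 9 < 10 on the vertex set. Then K (dimension 2) consists of the simplices:

  0-simplices (10): [1], [2], [3], [4], [5], [6], [7], [8], [9], [10]
  1-simplices (16): [1,2], [1,3], [1,4], [1,9], [2,4], [2,6], [2,9], [3,6], [3,7], [3,9], [4,5], [4,8], [5,10], [6,10], [8,10], [9,10]
  2-simplices (3): [1,2,4], [1,2,9], [1,3,9]

giving chain groups C_0 ≅ Z^10, C_1 ≅ Z^16, C_2 ≅ Z^3.

∂_1: C_1 → C_0 sends each edge [p,q] (with p < q) to q − p. For instance
  ∂[3,6] = [6] − [3].
The resulting 10×16 matrix has rank 9, and its Smith normal form has invariant factors (1,1,1,1,1,1,1,1,1).

∂_2: C_2 → C_1 acts by ∂[p,q,r] = [q,r] − [p,r] + [p,q]. For instance
  ∂[1,3,9] = [3,9] − [1,9] + [1,3],
  ∂[1,2,4] = [2,4] − [1,4] + [1,2].
The resulting 16×3 matrix has rank 3, and its Smith normal form has invariant factors (1,1,1).

Reading off H_k = ker ∂_k / im ∂_{k+1}:

  H_0: rank C_0 − rank ∂_1 = 10 − 9 = 1, and the invariant factors of ∂_1 are all 1, so H_0 = Z.
  H_1: rank ker ∂_1 − rank ∂_2 = (16 − 9) − 3 = 4, and the invariant factors of ∂_2 are all 1, so H_1 = Z^4.
  H_2: rank ker ∂_2 − rank ∂_3 = (3 − 3) − 0 = 0, and there is no ∂_3, so H_2 = 0.

As a check, the Euler characteristic is 10 − 16 + 3 = -3, which agrees with 1 − 4 + 0 = -3.

H_0 = Z,  H_1 = Z^4,  H_2 = 0.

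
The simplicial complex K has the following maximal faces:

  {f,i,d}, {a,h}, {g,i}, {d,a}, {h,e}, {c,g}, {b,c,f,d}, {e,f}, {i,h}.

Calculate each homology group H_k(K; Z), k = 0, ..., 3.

K has 9 vertices, 15 edges, 5 triangles, 1 3-simplex.
rank ∂_0 = 0, rank ∂_1 = 8 ⇒ b_0 = 9 − 0 − 8 = 1; all invariant factors of ∂_1 are 1 so no torsion. So H_0 ≅ Z.
rank ∂_1 = 8, rank ∂_2 = 4 ⇒ b_1 = 15 − 8 − 4 = 3; all invariant factors of ∂_2 are 1 so no torsion. So H_1 ≅ Z^3.
rank ∂_2 = 4, rank ∂_3 = 1 ⇒ b_2 = 5 − 4 − 1 = 0; all invariant factors of ∂_3 are 1 so no torsion. So H_2 ≅ 0.
rank ∂_3 = 1, rank ∂_4 = 0 ⇒ b_3 = 1 − 1 − 0 = 0. So H_3 ≅ 0.

H_0 = Z,  H_1 = Z^3,  H_2 = 0,  H_3 = 0.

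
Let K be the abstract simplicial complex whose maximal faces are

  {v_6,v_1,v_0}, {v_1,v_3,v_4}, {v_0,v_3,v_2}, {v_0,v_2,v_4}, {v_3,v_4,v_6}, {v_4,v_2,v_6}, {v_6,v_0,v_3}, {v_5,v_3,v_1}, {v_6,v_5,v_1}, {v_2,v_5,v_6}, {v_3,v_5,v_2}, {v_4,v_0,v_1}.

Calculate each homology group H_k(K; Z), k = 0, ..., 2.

Order the vertices as v_0 < v_1 < v_2 < v_3 < v_4 < v_5 < v_6. Listing each simplex with vertices in this order, K has dimension 2 with simplices:

  0-simplices (7): [v_0], [v_1], [v_2], [v_3], [v_4], [v_5], [v_6]
  1-simplices (18): (18 of them)
  2-simplices (12): (12 of them)

giving chain groups C_0 ≅ Z^7, C_1 ≅ Z^18, C_2 ≅ Z^12.

∂_1: C_1 → C_0 sends each edge [p,q] (with p < q) to q − p. For instance
  ∂[v_0,v_1] = [v_1] − [v_0].
The resulting 7×18 matrix has rank 6, and its Smith normal form has invariant factors (1,1,1,1,1,1).

∂_2: C_2 → C_1 maps a triangle to the signed sum of its edges. For instance
  ∂[v_2,v_4,v_6] = [v_4,v_6] − [v_2,v_6] + [v_2,v_4],
  ∂[v_2,v_3,v_5] = [v_3,v_5] − [v_2,v_5] + [v_2,v_3].
The 18×12 boundary matrix has rank 12 and Smith normal form diag(1,1,1,1,1,1,1,1,1,1,1,2).

Reading off H_k = ker ∂_k / im ∂_{k+1}:

  H_0: rank C_0 − rank ∂_1 = 7 − 6 = 1, and the invariant factors of ∂_1 are all 1, so H_0 ≅ Z.
  H_1: rank ker ∂_1 − rank ∂_2 = (18 − 6) − 12 = 0, and ∂_2 has invariant factor 2 > 1, so H_1 ≅ Z/2.
  H_2: rank ker ∂_2 − rank ∂_3 = (12 − 12) − 0 = 0, and there is no ∂_3, so H_2 ≅ 0.

H_0 = Z,  H_1 = Z/2,  H_2 = 0.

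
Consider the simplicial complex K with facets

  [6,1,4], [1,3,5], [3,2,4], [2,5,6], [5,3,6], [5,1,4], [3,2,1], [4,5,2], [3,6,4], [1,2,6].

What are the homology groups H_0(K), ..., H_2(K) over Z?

K has 6 vertices, 15 edges, 10 triangles.
rank ∂_0 = 0, rank ∂_1 = 5 ⇒ b_0 = 6 − 0 − 5 = 1; all invariant factors of ∂_1 are 1 so no torsion. So H_0 ≅ Z.
rank ∂_1 = 5, rank ∂_2 = 10 ⇒ b_1 = 15 − 5 − 10 = 0; ∂_2 has invariant factor(s) [2] giving torsion. So H_1 ≅ Z/2.
rank ∂_2 = 10, rank ∂_3 = 0 ⇒ b_2 = 10 − 10 − 0 = 0. So H_2 ≅ 0.

H_0 = Z,  H_1 = Z/2,  H_2 = 0.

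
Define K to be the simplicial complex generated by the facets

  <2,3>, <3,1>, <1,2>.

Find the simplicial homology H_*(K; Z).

H_0 = Z,  H_1 = Z.

Fix the vertex order 1 < 2 < 3 and write every simplex with vertices in increasing order. Then dim K = 1 and the simplices of K are:

  0-simplices (3): [1], [2], [3]
  1-simplices (3): [1,2], [1,3], [2,3]

Hence C_0 ≅ Z^3, C_1 ≅ Z^3.

Boundary ∂_1: C_1 → C_0 maps an edge to its endpoints' difference, ∂[p,q] = q − p. For instance
  ∂[1,3] = [3] − [1].
This gives a 3×3 integer matrix of rank 2; reducing to Smith normal form yields diagonal entries (1,1).

Reading off H_k = ker ∂_k / im ∂_{k+1}:

  H_0: rank C_0 − rank ∂_1 = 3 − 2 = 1, and the invariant factors of ∂_1 are all 1, so H_0 = Z.
  H_1: rank ker ∂_1 − rank ∂_2 = (3 − 2) − 0 = 1, and there is no ∂_2, so H_1 = Z.

As a check, the Euler characteristic is 3 − 3 = 0, which agrees with 1 − 1 = 0.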